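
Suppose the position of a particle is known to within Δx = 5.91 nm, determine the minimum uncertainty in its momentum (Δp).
8.922 × 10^-27 kg·m/s

Using the Heisenberg uncertainty principle:
ΔxΔp ≥ ℏ/2

The minimum uncertainty in momentum is:
Δp_min = ℏ/(2Δx)
Δp_min = (1.055e-34 J·s) / (2 × 5.910e-09 m)
Δp_min = 8.922e-27 kg·m/s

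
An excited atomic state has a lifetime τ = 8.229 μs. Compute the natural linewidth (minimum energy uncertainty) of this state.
39.993 peV

Using the energy-time uncertainty principle:
ΔEΔt ≥ ℏ/2

The lifetime τ represents the time uncertainty Δt.
The natural linewidth (minimum energy uncertainty) is:

ΔE = ℏ/(2τ)
ΔE = (1.055e-34 J·s) / (2 × 8.229e-06 s)
ΔE = 6.408e-30 J = 39.993 peV

This natural linewidth limits the precision of spectroscopic measurements.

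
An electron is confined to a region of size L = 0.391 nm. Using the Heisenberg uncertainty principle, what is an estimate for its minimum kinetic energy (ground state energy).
62.303 meV

Using the uncertainty principle to estimate ground state energy:

1. The position uncertainty is approximately the confinement size:
   Δx ≈ L = 3.910e-10 m

2. From ΔxΔp ≥ ℏ/2, the minimum momentum uncertainty is:
   Δp ≈ ℏ/(2L) = 1.349e-25 kg·m/s

3. The kinetic energy is approximately:
   KE ≈ (Δp)²/(2m) = (1.349e-25)²/(2 × 9.109e-31 kg)
   KE ≈ 9.982e-21 J = 62.303 meV

This is an order-of-magnitude estimate of the ground state energy.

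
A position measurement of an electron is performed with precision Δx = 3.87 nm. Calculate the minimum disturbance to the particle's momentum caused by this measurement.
1.362 × 10^-26 kg·m/s

The uncertainty principle implies that measuring position disturbs momentum:
ΔxΔp ≥ ℏ/2

When we measure position with precision Δx, we necessarily introduce a momentum uncertainty:
Δp ≥ ℏ/(2Δx)
Δp_min = (1.055e-34 J·s) / (2 × 3.870e-09 m)
Δp_min = 1.362e-26 kg·m/s

The more precisely we measure position, the greater the momentum disturbance.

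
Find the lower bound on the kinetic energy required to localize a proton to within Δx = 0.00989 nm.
53.035 meV

Localizing a particle requires giving it sufficient momentum uncertainty:

1. From uncertainty principle: Δp ≥ ℏ/(2Δx)
   Δp_min = (1.055e-34 J·s) / (2 × 9.890e-12 m)
   Δp_min = 5.332e-24 kg·m/s

2. This momentum uncertainty corresponds to kinetic energy:
   KE ≈ (Δp)²/(2m) = (5.332e-24)²/(2 × 1.673e-27 kg)
   KE = 8.497e-21 J = 53.035 meV

Tighter localization requires more energy.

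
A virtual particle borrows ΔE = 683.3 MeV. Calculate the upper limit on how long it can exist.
4.816 × 10^-25 s

Using the energy-time uncertainty principle:
ΔEΔt ≥ ℏ/2

For a virtual particle borrowing energy ΔE, the maximum lifetime is:
Δt_max = ℏ/(2ΔE)

Converting energy:
ΔE = 683.3 MeV = 1.095e-10 J

Δt_max = (1.055e-34 J·s) / (2 × 1.095e-10 J)
Δt_max = 4.816e-25 s = 4.816 × 10^-25 s

Virtual particles with higher borrowed energy exist for shorter times.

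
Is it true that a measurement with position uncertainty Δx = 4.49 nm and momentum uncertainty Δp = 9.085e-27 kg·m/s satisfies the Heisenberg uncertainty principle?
No, it violates the uncertainty principle (impossible measurement).

Calculate the product ΔxΔp:
ΔxΔp = (4.490e-09 m) × (9.085e-27 kg·m/s)
ΔxΔp = 4.079e-35 J·s

Compare to the minimum allowed value ℏ/2:
ℏ/2 = 5.273e-35 J·s

Since ΔxΔp = 4.079e-35 J·s < 5.273e-35 J·s = ℏ/2,
the measurement violates the uncertainty principle.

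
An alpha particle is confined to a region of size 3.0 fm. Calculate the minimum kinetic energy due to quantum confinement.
145.090 keV

Using the uncertainty principle:

1. Position uncertainty: Δx ≈ 3.000e-15 m
2. Minimum momentum uncertainty: Δp = ℏ/(2Δx) = 1.758e-20 kg·m/s
3. Minimum kinetic energy:
   KE = (Δp)²/(2m) = (1.758e-20)²/(2 × 6.645e-27 kg)
   KE = 2.325e-14 J = 145.090 keV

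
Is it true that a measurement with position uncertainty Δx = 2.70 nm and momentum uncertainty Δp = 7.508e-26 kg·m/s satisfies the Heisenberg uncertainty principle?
Yes, it satisfies the uncertainty principle.

Calculate the product ΔxΔp:
ΔxΔp = (2.700e-09 m) × (7.508e-26 kg·m/s)
ΔxΔp = 2.027e-34 J·s

Compare to the minimum allowed value ℏ/2:
ℏ/2 = 5.273e-35 J·s

Since ΔxΔp = 2.027e-34 J·s ≥ 5.273e-35 J·s = ℏ/2,
the measurement satisfies the uncertainty principle.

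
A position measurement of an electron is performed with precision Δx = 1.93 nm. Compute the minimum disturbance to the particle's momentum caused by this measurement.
2.732 × 10^-26 kg·m/s

The uncertainty principle implies that measuring position disturbs momentum:
ΔxΔp ≥ ℏ/2

When we measure position with precision Δx, we necessarily introduce a momentum uncertainty:
Δp ≥ ℏ/(2Δx)
Δp_min = (1.055e-34 J·s) / (2 × 1.930e-09 m)
Δp_min = 2.732e-26 kg·m/s

The more precisely we measure position, the greater the momentum disturbance.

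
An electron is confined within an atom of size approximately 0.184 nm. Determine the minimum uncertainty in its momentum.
2.866 × 10^-25 kg·m/s

Using the Heisenberg uncertainty principle:
ΔxΔp ≥ ℏ/2

With Δx ≈ L = 1.840e-10 m (the confinement size):
Δp_min = ℏ/(2Δx)
Δp_min = (1.055e-34 J·s) / (2 × 1.840e-10 m)
Δp_min = 2.866e-25 kg·m/s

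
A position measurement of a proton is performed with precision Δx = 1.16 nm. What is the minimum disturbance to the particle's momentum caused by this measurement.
4.546 × 10^-26 kg·m/s

The uncertainty principle implies that measuring position disturbs momentum:
ΔxΔp ≥ ℏ/2

When we measure position with precision Δx, we necessarily introduce a momentum uncertainty:
Δp ≥ ℏ/(2Δx)
Δp_min = (1.055e-34 J·s) / (2 × 1.160e-09 m)
Δp_min = 4.546e-26 kg·m/s

The more precisely we measure position, the greater the momentum disturbance.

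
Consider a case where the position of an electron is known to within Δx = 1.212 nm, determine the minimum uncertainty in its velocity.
47.759 km/s

Using the Heisenberg uncertainty principle and Δp = mΔv:
ΔxΔp ≥ ℏ/2
Δx(mΔv) ≥ ℏ/2

The minimum uncertainty in velocity is:
Δv_min = ℏ/(2mΔx)
Δv_min = (1.055e-34 J·s) / (2 × 9.109e-31 kg × 1.212e-09 m)
Δv_min = 4.776e+04 m/s = 47.759 km/s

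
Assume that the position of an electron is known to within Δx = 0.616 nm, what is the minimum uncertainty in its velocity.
93.967 km/s

Using the Heisenberg uncertainty principle and Δp = mΔv:
ΔxΔp ≥ ℏ/2
Δx(mΔv) ≥ ℏ/2

The minimum uncertainty in velocity is:
Δv_min = ℏ/(2mΔx)
Δv_min = (1.055e-34 J·s) / (2 × 9.109e-31 kg × 6.160e-10 m)
Δv_min = 9.397e+04 m/s = 93.967 km/s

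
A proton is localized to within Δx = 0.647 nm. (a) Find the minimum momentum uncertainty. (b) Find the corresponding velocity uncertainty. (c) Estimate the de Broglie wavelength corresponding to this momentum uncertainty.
(a) Δp_min = 8.150 × 10^-26 kg·m/s
(b) Δv_min = 48.724 m/s
(c) λ_dB = 8.130 nm

Step-by-step:

(a) From the uncertainty principle:
Δp_min = ℏ/(2Δx) = (1.055e-34 J·s)/(2 × 6.470e-10 m) = 8.150e-26 kg·m/s

(b) The velocity uncertainty:
Δv = Δp/m = (8.150e-26 kg·m/s)/(1.673e-27 kg) = 4.872e+01 m/s = 48.724 m/s

(c) The de Broglie wavelength for this momentum:
λ = h/p = (6.626e-34 J·s)/(8.150e-26 kg·m/s) = 8.130e-09 m = 8.130 nm

Note: The de Broglie wavelength is comparable to the localization size, as expected from wave-particle duality.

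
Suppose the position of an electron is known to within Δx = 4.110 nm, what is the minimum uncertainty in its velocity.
14.084 km/s

Using the Heisenberg uncertainty principle and Δp = mΔv:
ΔxΔp ≥ ℏ/2
Δx(mΔv) ≥ ℏ/2

The minimum uncertainty in velocity is:
Δv_min = ℏ/(2mΔx)
Δv_min = (1.055e-34 J·s) / (2 × 9.109e-31 kg × 4.110e-09 m)
Δv_min = 1.408e+04 m/s = 14.084 km/s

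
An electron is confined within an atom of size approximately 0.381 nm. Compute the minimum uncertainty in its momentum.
1.384 × 10^-25 kg·m/s

Using the Heisenberg uncertainty principle:
ΔxΔp ≥ ℏ/2

With Δx ≈ L = 3.810e-10 m (the confinement size):
Δp_min = ℏ/(2Δx)
Δp_min = (1.055e-34 J·s) / (2 × 3.810e-10 m)
Δp_min = 1.384e-25 kg·m/s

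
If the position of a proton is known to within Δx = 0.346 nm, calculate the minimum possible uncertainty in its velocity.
91.111 m/s

Using the Heisenberg uncertainty principle and Δp = mΔv:
ΔxΔp ≥ ℏ/2
Δx(mΔv) ≥ ℏ/2

The minimum uncertainty in velocity is:
Δv_min = ℏ/(2mΔx)
Δv_min = (1.055e-34 J·s) / (2 × 1.673e-27 kg × 3.460e-10 m)
Δv_min = 9.111e+01 m/s = 91.111 m/s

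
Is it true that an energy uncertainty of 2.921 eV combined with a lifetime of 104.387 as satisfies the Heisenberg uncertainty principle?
No, it violates the uncertainty relation.

Calculate the product ΔEΔt:
ΔE = 2.921 eV = 4.680e-19 J
ΔEΔt = (4.680e-19 J) × (1.044e-16 s)
ΔEΔt = 4.885e-35 J·s

Compare to the minimum allowed value ℏ/2:
ℏ/2 = 5.273e-35 J·s

Since ΔEΔt = 4.885e-35 J·s < 5.273e-35 J·s = ℏ/2,
this violates the uncertainty relation.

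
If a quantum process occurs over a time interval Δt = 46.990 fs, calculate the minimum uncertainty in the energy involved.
7.004 meV

Using the energy-time uncertainty principle:
ΔEΔt ≥ ℏ/2

The minimum uncertainty in energy is:
ΔE_min = ℏ/(2Δt)
ΔE_min = (1.055e-34 J·s) / (2 × 4.699e-14 s)
ΔE_min = 1.122e-21 J = 7.004 meV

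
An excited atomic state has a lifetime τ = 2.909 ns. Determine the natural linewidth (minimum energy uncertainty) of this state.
113.134 neV

Using the energy-time uncertainty principle:
ΔEΔt ≥ ℏ/2

The lifetime τ represents the time uncertainty Δt.
The natural linewidth (minimum energy uncertainty) is:

ΔE = ℏ/(2τ)
ΔE = (1.055e-34 J·s) / (2 × 2.909e-09 s)
ΔE = 1.813e-26 J = 113.134 neV

This natural linewidth limits the precision of spectroscopic measurements.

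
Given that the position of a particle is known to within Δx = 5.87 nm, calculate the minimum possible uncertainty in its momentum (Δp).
8.983 × 10^-27 kg·m/s

Using the Heisenberg uncertainty principle:
ΔxΔp ≥ ℏ/2

The minimum uncertainty in momentum is:
Δp_min = ℏ/(2Δx)
Δp_min = (1.055e-34 J·s) / (2 × 5.870e-09 m)
Δp_min = 8.983e-27 kg·m/s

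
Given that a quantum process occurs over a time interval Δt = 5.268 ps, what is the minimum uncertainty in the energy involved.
62.473 μeV

Using the energy-time uncertainty principle:
ΔEΔt ≥ ℏ/2

The minimum uncertainty in energy is:
ΔE_min = ℏ/(2Δt)
ΔE_min = (1.055e-34 J·s) / (2 × 5.268e-12 s)
ΔE_min = 1.001e-23 J = 62.473 μeV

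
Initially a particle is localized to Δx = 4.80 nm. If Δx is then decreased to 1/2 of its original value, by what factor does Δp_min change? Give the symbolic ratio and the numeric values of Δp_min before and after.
Original Δp_min = 1.099 × 10^-26 kg·m/s; new Δp'_min = 2.197 × 10^-26 kg·m/s; ratio Δp'_min/Δp_min = 2.

From the uncertainty principle ΔxΔp ≥ ℏ/2, the minimum momentum uncertainty is Δp_min = ℏ/(2Δx).

Original (Δx = 4.80 nm = 4.800e-09 m):
Δp_min = (1.055e-34 J·s)/(2 × 4.800e-09 m) = 1.099e-26 kg·m/s

When Δx → (1/2)Δx:
Δp'_min = ℏ/(2 × (1/2)Δx) = 2 × ℏ/(2Δx) = 2 × Δp_min
Δp'_min = 2 × 1.099e-26 kg·m/s = 2.197e-26 kg·m/s

Since Δp_min ∝ 1/Δx, when Δx is decreased to 1/2 of its original value, Δp_min increases to 2 times its original value.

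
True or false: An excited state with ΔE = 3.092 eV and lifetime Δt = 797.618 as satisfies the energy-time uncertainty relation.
Yes, it satisfies the uncertainty relation.

Calculate the product ΔEΔt:
ΔE = 3.092 eV = 4.954e-19 J
ΔEΔt = (4.954e-19 J) × (7.976e-16 s)
ΔEΔt = 3.951e-34 J·s

Compare to the minimum allowed value ℏ/2:
ℏ/2 = 5.273e-35 J·s

Since ΔEΔt = 3.951e-34 J·s ≥ 5.273e-35 J·s = ℏ/2,
this satisfies the uncertainty relation.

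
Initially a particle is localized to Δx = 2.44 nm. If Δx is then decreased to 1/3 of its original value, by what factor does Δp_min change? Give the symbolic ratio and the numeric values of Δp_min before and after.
Original Δp_min = 2.161 × 10^-26 kg·m/s; new Δp'_min = 6.483 × 10^-26 kg·m/s; ratio Δp'_min/Δp_min = 3.

From the uncertainty principle ΔxΔp ≥ ℏ/2, the minimum momentum uncertainty is Δp_min = ℏ/(2Δx).

Original (Δx = 2.44 nm = 2.440e-09 m):
Δp_min = (1.055e-34 J·s)/(2 × 2.440e-09 m) = 2.161e-26 kg·m/s

When Δx → (1/3)Δx:
Δp'_min = ℏ/(2 × (1/3)Δx) = 3 × ℏ/(2Δx) = 3 × Δp_min
Δp'_min = 3 × 2.161e-26 kg·m/s = 6.483e-26 kg·m/s

Since Δp_min ∝ 1/Δx, when Δx is decreased to 1/3 of its original value, Δp_min increases to 3 times its original value.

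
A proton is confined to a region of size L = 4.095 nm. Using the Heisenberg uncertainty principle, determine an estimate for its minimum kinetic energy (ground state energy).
309.347 neV

Using the uncertainty principle to estimate ground state energy:

1. The position uncertainty is approximately the confinement size:
   Δx ≈ L = 4.095e-09 m

2. From ΔxΔp ≥ ℏ/2, the minimum momentum uncertainty is:
   Δp ≈ ℏ/(2L) = 1.288e-26 kg·m/s

3. The kinetic energy is approximately:
   KE ≈ (Δp)²/(2m) = (1.288e-26)²/(2 × 1.673e-27 kg)
   KE ≈ 4.956e-26 J = 309.347 neV

This is an order-of-magnitude estimate of the ground state energy.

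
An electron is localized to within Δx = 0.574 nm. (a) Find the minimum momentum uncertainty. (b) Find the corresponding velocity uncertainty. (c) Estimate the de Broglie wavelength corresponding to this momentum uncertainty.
(a) Δp_min = 9.186 × 10^-26 kg·m/s
(b) Δv_min = 100.843 km/s
(c) λ_dB = 7.213 nm

Step-by-step:

(a) From the uncertainty principle:
Δp_min = ℏ/(2Δx) = (1.055e-34 J·s)/(2 × 5.740e-10 m) = 9.186e-26 kg·m/s

(b) The velocity uncertainty:
Δv = Δp/m = (9.186e-26 kg·m/s)/(9.109e-31 kg) = 1.008e+05 m/s = 100.843 km/s

(c) The de Broglie wavelength for this momentum:
λ = h/p = (6.626e-34 J·s)/(9.186e-26 kg·m/s) = 7.213e-09 m = 7.213 nm

Note: The de Broglie wavelength is comparable to the localization size, as expected from wave-particle duality.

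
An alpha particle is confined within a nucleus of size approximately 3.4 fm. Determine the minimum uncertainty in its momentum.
1.551 × 10^-20 kg·m/s

Using the Heisenberg uncertainty principle:
ΔxΔp ≥ ℏ/2

With Δx ≈ L = 3.400e-15 m (the confinement size):
Δp_min = ℏ/(2Δx)
Δp_min = (1.055e-34 J·s) / (2 × 3.400e-15 m)
Δp_min = 1.551e-20 kg·m/s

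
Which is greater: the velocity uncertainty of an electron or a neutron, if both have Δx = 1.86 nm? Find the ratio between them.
The electron has the larger minimum velocity uncertainty, by a ratio of 1838.7.

For both particles, Δp_min = ℏ/(2Δx) = 2.835e-26 kg·m/s (same for both).

The velocity uncertainty is Δv = Δp/m:
- electron: Δv = 2.835e-26 / 9.109e-31 = 3.112e+04 m/s = 31.120 km/s
- neutron: Δv = 2.835e-26 / 1.675e-27 = 1.693e+01 m/s = 16.925 m/s

Ratio: 3.112e+04 / 1.693e+01 = 1838.7

The lighter particle has larger velocity uncertainty because Δv ∝ 1/m.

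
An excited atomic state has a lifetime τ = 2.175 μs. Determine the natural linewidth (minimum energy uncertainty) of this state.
151.313 peV

Using the energy-time uncertainty principle:
ΔEΔt ≥ ℏ/2

The lifetime τ represents the time uncertainty Δt.
The natural linewidth (minimum energy uncertainty) is:

ΔE = ℏ/(2τ)
ΔE = (1.055e-34 J·s) / (2 × 2.175e-06 s)
ΔE = 2.424e-29 J = 151.313 peV

This natural linewidth limits the precision of spectroscopic measurements.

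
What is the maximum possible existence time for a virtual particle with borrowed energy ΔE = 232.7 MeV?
1.414 ys

Using the energy-time uncertainty principle:
ΔEΔt ≥ ℏ/2

For a virtual particle borrowing energy ΔE, the maximum lifetime is:
Δt_max = ℏ/(2ΔE)

Converting energy:
ΔE = 232.7 MeV = 3.728e-11 J

Δt_max = (1.055e-34 J·s) / (2 × 3.728e-11 J)
Δt_max = 1.414e-24 s = 1.414 ys

Virtual particles with higher borrowed energy exist for shorter times.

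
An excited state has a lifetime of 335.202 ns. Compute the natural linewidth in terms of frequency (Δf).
237.402 kHz

Using the energy-time uncertainty principle and E = hf:
ΔEΔt ≥ ℏ/2
hΔf·Δt ≥ ℏ/2

The minimum frequency uncertainty is:
Δf = ℏ/(2hτ) = 1/(4πτ)
Δf = 1/(4π × 3.352e-07 s)
Δf = 2.374e+05 Hz = 237.402 kHz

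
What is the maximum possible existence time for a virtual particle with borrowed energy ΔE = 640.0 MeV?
5.142 × 10^-25 s

Using the energy-time uncertainty principle:
ΔEΔt ≥ ℏ/2

For a virtual particle borrowing energy ΔE, the maximum lifetime is:
Δt_max = ℏ/(2ΔE)

Converting energy:
ΔE = 640.0 MeV = 1.025e-10 J

Δt_max = (1.055e-34 J·s) / (2 × 1.025e-10 J)
Δt_max = 5.142e-25 s = 5.142 × 10^-25 s

Virtual particles with higher borrowed energy exist for shorter times.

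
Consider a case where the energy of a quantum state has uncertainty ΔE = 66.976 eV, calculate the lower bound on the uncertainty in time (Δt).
4.914 as

Using the energy-time uncertainty principle:
ΔEΔt ≥ ℏ/2

The minimum uncertainty in time is:
Δt_min = ℏ/(2ΔE)
Δt_min = (1.055e-34 J·s) / (2 × 1.073e-17 J)
Δt_min = 4.914e-18 s = 4.914 as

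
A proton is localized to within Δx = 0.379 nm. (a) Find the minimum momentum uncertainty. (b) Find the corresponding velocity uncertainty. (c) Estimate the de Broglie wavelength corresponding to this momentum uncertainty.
(a) Δp_min = 1.391 × 10^-25 kg·m/s
(b) Δv_min = 83.178 m/s
(c) λ_dB = 4.763 nm

Step-by-step:

(a) From the uncertainty principle:
Δp_min = ℏ/(2Δx) = (1.055e-34 J·s)/(2 × 3.790e-10 m) = 1.391e-25 kg·m/s

(b) The velocity uncertainty:
Δv = Δp/m = (1.391e-25 kg·m/s)/(1.673e-27 kg) = 8.318e+01 m/s = 83.178 m/s

(c) The de Broglie wavelength for this momentum:
λ = h/p = (6.626e-34 J·s)/(1.391e-25 kg·m/s) = 4.763e-09 m = 4.763 nm

Note: The de Broglie wavelength is comparable to the localization size, as expected from wave-particle duality.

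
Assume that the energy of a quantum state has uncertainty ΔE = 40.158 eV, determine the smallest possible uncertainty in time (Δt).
8.195 as

Using the energy-time uncertainty principle:
ΔEΔt ≥ ℏ/2

The minimum uncertainty in time is:
Δt_min = ℏ/(2ΔE)
Δt_min = (1.055e-34 J·s) / (2 × 6.434e-18 J)
Δt_min = 8.195e-18 s = 8.195 as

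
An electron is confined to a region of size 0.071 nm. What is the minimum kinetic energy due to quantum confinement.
1.889 eV

Using the uncertainty principle:

1. Position uncertainty: Δx ≈ 7.100e-11 m
2. Minimum momentum uncertainty: Δp = ℏ/(2Δx) = 7.427e-25 kg·m/s
3. Minimum kinetic energy:
   KE = (Δp)²/(2m) = (7.427e-25)²/(2 × 9.109e-31 kg)
   KE = 3.027e-19 J = 1.889 eV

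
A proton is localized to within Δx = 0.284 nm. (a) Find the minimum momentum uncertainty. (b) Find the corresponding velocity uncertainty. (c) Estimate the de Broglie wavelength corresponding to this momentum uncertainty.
(a) Δp_min = 1.857 × 10^-25 kg·m/s
(b) Δv_min = 111.002 m/s
(c) λ_dB = 3.569 nm

Step-by-step:

(a) From the uncertainty principle:
Δp_min = ℏ/(2Δx) = (1.055e-34 J·s)/(2 × 2.840e-10 m) = 1.857e-25 kg·m/s

(b) The velocity uncertainty:
Δv = Δp/m = (1.857e-25 kg·m/s)/(1.673e-27 kg) = 1.110e+02 m/s = 111.002 m/s

(c) The de Broglie wavelength for this momentum:
λ = h/p = (6.626e-34 J·s)/(1.857e-25 kg·m/s) = 3.569e-09 m = 3.569 nm

Note: The de Broglie wavelength is comparable to the localization size, as expected from wave-particle duality.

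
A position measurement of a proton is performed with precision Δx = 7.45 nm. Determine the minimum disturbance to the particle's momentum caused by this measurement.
7.078 × 10^-27 kg·m/s

The uncertainty principle implies that measuring position disturbs momentum:
ΔxΔp ≥ ℏ/2

When we measure position with precision Δx, we necessarily introduce a momentum uncertainty:
Δp ≥ ℏ/(2Δx)
Δp_min = (1.055e-34 J·s) / (2 × 7.450e-09 m)
Δp_min = 7.078e-27 kg·m/s

The more precisely we measure position, the greater the momentum disturbance.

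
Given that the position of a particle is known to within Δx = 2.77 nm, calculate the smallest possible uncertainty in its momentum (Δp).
1.904 × 10^-26 kg·m/s

Using the Heisenberg uncertainty principle:
ΔxΔp ≥ ℏ/2

The minimum uncertainty in momentum is:
Δp_min = ℏ/(2Δx)
Δp_min = (1.055e-34 J·s) / (2 × 2.770e-09 m)
Δp_min = 1.904e-26 kg·m/s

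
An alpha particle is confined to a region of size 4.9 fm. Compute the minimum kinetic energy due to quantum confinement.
54.386 keV

Using the uncertainty principle:

1. Position uncertainty: Δx ≈ 4.900e-15 m
2. Minimum momentum uncertainty: Δp = ℏ/(2Δx) = 1.076e-20 kg·m/s
3. Minimum kinetic energy:
   KE = (Δp)²/(2m) = (1.076e-20)²/(2 × 6.645e-27 kg)
   KE = 8.714e-15 J = 54.386 keV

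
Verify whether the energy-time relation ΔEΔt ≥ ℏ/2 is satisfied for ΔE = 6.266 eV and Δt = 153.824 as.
Yes, it satisfies the uncertainty relation.

Calculate the product ΔEΔt:
ΔE = 6.266 eV = 1.004e-18 J
ΔEΔt = (1.004e-18 J) × (1.538e-16 s)
ΔEΔt = 1.544e-34 J·s

Compare to the minimum allowed value ℏ/2:
ℏ/2 = 5.273e-35 J·s

Since ΔEΔt = 1.544e-34 J·s ≥ 5.273e-35 J·s = ℏ/2,
this satisfies the uncertainty relation.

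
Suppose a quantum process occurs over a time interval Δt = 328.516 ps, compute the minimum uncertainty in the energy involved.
1.002 μeV

Using the energy-time uncertainty principle:
ΔEΔt ≥ ℏ/2

The minimum uncertainty in energy is:
ΔE_min = ℏ/(2Δt)
ΔE_min = (1.055e-34 J·s) / (2 × 3.285e-10 s)
ΔE_min = 1.605e-25 J = 1.002 μeV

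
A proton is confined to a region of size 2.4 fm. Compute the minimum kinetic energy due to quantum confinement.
900.599 keV

Using the uncertainty principle:

1. Position uncertainty: Δx ≈ 2.400e-15 m
2. Minimum momentum uncertainty: Δp = ℏ/(2Δx) = 2.197e-20 kg·m/s
3. Minimum kinetic energy:
   KE = (Δp)²/(2m) = (2.197e-20)²/(2 × 1.673e-27 kg)
   KE = 1.443e-13 J = 900.599 keV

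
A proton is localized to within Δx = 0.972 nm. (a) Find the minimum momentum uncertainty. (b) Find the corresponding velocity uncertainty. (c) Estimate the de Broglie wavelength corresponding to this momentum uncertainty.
(a) Δp_min = 5.425 × 10^-26 kg·m/s
(b) Δv_min = 32.433 m/s
(c) λ_dB = 12.215 nm

Step-by-step:

(a) From the uncertainty principle:
Δp_min = ℏ/(2Δx) = (1.055e-34 J·s)/(2 × 9.720e-10 m) = 5.425e-26 kg·m/s

(b) The velocity uncertainty:
Δv = Δp/m = (5.425e-26 kg·m/s)/(1.673e-27 kg) = 3.243e+01 m/s = 32.433 m/s

(c) The de Broglie wavelength for this momentum:
λ = h/p = (6.626e-34 J·s)/(5.425e-26 kg·m/s) = 1.221e-08 m = 12.215 nm

Note: The de Broglie wavelength is comparable to the localization size, as expected from wave-particle duality.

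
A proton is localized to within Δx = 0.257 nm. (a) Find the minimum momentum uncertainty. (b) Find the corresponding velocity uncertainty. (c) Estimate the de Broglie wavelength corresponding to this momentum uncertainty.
(a) Δp_min = 2.052 × 10^-25 kg·m/s
(b) Δv_min = 122.663 m/s
(c) λ_dB = 3.230 nm

Step-by-step:

(a) From the uncertainty principle:
Δp_min = ℏ/(2Δx) = (1.055e-34 J·s)/(2 × 2.570e-10 m) = 2.052e-25 kg·m/s

(b) The velocity uncertainty:
Δv = Δp/m = (2.052e-25 kg·m/s)/(1.673e-27 kg) = 1.227e+02 m/s = 122.663 m/s

(c) The de Broglie wavelength for this momentum:
λ = h/p = (6.626e-34 J·s)/(2.052e-25 kg·m/s) = 3.230e-09 m = 3.230 nm

Note: The de Broglie wavelength is comparable to the localization size, as expected from wave-particle duality.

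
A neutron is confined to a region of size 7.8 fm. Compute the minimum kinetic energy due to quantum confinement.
85.146 keV

Using the uncertainty principle:

1. Position uncertainty: Δx ≈ 7.800e-15 m
2. Minimum momentum uncertainty: Δp = ℏ/(2Δx) = 6.760e-21 kg·m/s
3. Minimum kinetic energy:
   KE = (Δp)²/(2m) = (6.760e-21)²/(2 × 1.675e-27 kg)
   KE = 1.364e-14 J = 85.146 keV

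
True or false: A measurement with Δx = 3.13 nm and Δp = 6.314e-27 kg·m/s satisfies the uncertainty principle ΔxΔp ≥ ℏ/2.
No, it violates the uncertainty principle (impossible measurement).

Calculate the product ΔxΔp:
ΔxΔp = (3.130e-09 m) × (6.314e-27 kg·m/s)
ΔxΔp = 1.976e-35 J·s

Compare to the minimum allowed value ℏ/2:
ℏ/2 = 5.273e-35 J·s

Since ΔxΔp = 1.976e-35 J·s < 5.273e-35 J·s = ℏ/2,
the measurement violates the uncertainty principle.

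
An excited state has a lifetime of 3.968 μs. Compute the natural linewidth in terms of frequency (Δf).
20.055 kHz

Using the energy-time uncertainty principle and E = hf:
ΔEΔt ≥ ℏ/2
hΔf·Δt ≥ ℏ/2

The minimum frequency uncertainty is:
Δf = ℏ/(2hτ) = 1/(4πτ)
Δf = 1/(4π × 3.968e-06 s)
Δf = 2.005e+04 Hz = 20.055 kHz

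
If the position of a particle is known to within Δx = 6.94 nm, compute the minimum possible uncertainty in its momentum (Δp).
7.598 × 10^-27 kg·m/s

Using the Heisenberg uncertainty principle:
ΔxΔp ≥ ℏ/2

The minimum uncertainty in momentum is:
Δp_min = ℏ/(2Δx)
Δp_min = (1.055e-34 J·s) / (2 × 6.940e-09 m)
Δp_min = 7.598e-27 kg·m/s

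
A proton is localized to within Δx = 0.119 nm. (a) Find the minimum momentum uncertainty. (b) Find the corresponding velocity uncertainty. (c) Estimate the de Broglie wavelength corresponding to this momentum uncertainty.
(a) Δp_min = 4.431 × 10^-25 kg·m/s
(b) Δv_min = 264.912 m/s
(c) λ_dB = 1.495 nm

Step-by-step:

(a) From the uncertainty principle:
Δp_min = ℏ/(2Δx) = (1.055e-34 J·s)/(2 × 1.190e-10 m) = 4.431e-25 kg·m/s

(b) The velocity uncertainty:
Δv = Δp/m = (4.431e-25 kg·m/s)/(1.673e-27 kg) = 2.649e+02 m/s = 264.912 m/s

(c) The de Broglie wavelength for this momentum:
λ = h/p = (6.626e-34 J·s)/(4.431e-25 kg·m/s) = 1.495e-09 m = 1.495 nm

Note: The de Broglie wavelength is comparable to the localization size, as expected from wave-particle duality.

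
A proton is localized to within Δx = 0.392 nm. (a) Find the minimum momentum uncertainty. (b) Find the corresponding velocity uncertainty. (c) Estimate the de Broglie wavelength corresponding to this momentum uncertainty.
(a) Δp_min = 1.345 × 10^-25 kg·m/s
(b) Δv_min = 80.420 m/s
(c) λ_dB = 4.926 nm

Step-by-step:

(a) From the uncertainty principle:
Δp_min = ℏ/(2Δx) = (1.055e-34 J·s)/(2 × 3.920e-10 m) = 1.345e-25 kg·m/s

(b) The velocity uncertainty:
Δv = Δp/m = (1.345e-25 kg·m/s)/(1.673e-27 kg) = 8.042e+01 m/s = 80.420 m/s

(c) The de Broglie wavelength for this momentum:
λ = h/p = (6.626e-34 J·s)/(1.345e-25 kg·m/s) = 4.926e-09 m = 4.926 nm

Note: The de Broglie wavelength is comparable to the localization size, as expected from wave-particle duality.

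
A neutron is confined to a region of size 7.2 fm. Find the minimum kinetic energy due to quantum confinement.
99.929 keV

Using the uncertainty principle:

1. Position uncertainty: Δx ≈ 7.200e-15 m
2. Minimum momentum uncertainty: Δp = ℏ/(2Δx) = 7.323e-21 kg·m/s
3. Minimum kinetic energy:
   KE = (Δp)²/(2m) = (7.323e-21)²/(2 × 1.675e-27 kg)
   KE = 1.601e-14 J = 99.929 keV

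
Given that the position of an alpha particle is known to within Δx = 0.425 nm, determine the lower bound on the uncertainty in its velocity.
18.672 m/s

Using the Heisenberg uncertainty principle and Δp = mΔv:
ΔxΔp ≥ ℏ/2
Δx(mΔv) ≥ ℏ/2

The minimum uncertainty in velocity is:
Δv_min = ℏ/(2mΔx)
Δv_min = (1.055e-34 J·s) / (2 × 6.645e-27 kg × 4.250e-10 m)
Δv_min = 1.867e+01 m/s = 18.672 m/s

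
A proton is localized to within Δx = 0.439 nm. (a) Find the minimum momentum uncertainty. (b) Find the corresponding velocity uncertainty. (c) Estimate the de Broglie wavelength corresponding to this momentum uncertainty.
(a) Δp_min = 1.201 × 10^-25 kg·m/s
(b) Δv_min = 71.810 m/s
(c) λ_dB = 5.517 nm

Step-by-step:

(a) From the uncertainty principle:
Δp_min = ℏ/(2Δx) = (1.055e-34 J·s)/(2 × 4.390e-10 m) = 1.201e-25 kg·m/s

(b) The velocity uncertainty:
Δv = Δp/m = (1.201e-25 kg·m/s)/(1.673e-27 kg) = 7.181e+01 m/s = 71.810 m/s

(c) The de Broglie wavelength for this momentum:
λ = h/p = (6.626e-34 J·s)/(1.201e-25 kg·m/s) = 5.517e-09 m = 5.517 nm

Note: The de Broglie wavelength is comparable to the localization size, as expected from wave-particle duality.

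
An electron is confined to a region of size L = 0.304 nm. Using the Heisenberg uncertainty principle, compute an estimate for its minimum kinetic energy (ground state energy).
103.066 meV

Using the uncertainty principle to estimate ground state energy:

1. The position uncertainty is approximately the confinement size:
   Δx ≈ L = 3.040e-10 m

2. From ΔxΔp ≥ ℏ/2, the minimum momentum uncertainty is:
   Δp ≈ ℏ/(2L) = 1.734e-25 kg·m/s

3. The kinetic energy is approximately:
   KE ≈ (Δp)²/(2m) = (1.734e-25)²/(2 × 9.109e-31 kg)
   KE ≈ 1.651e-20 J = 103.066 meV

This is an order-of-magnitude estimate of the ground state energy.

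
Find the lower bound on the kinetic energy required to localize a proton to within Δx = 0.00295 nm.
596.088 meV

Localizing a particle requires giving it sufficient momentum uncertainty:

1. From uncertainty principle: Δp ≥ ℏ/(2Δx)
   Δp_min = (1.055e-34 J·s) / (2 × 2.950e-12 m)
   Δp_min = 1.787e-23 kg·m/s

2. This momentum uncertainty corresponds to kinetic energy:
   KE ≈ (Δp)²/(2m) = (1.787e-23)²/(2 × 1.673e-27 kg)
   KE = 9.550e-20 J = 596.088 meV

Tighter localization requires more energy.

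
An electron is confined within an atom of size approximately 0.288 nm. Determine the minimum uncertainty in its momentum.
1.831 × 10^-25 kg·m/s

Using the Heisenberg uncertainty principle:
ΔxΔp ≥ ℏ/2

With Δx ≈ L = 2.880e-10 m (the confinement size):
Δp_min = ℏ/(2Δx)
Δp_min = (1.055e-34 J·s) / (2 × 2.880e-10 m)
Δp_min = 1.831e-25 kg·m/s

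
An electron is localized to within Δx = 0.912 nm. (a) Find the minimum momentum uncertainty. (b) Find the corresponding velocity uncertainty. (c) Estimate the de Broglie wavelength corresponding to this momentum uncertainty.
(a) Δp_min = 5.782 × 10^-26 kg·m/s
(b) Δv_min = 63.469 km/s
(c) λ_dB = 11.461 nm

Step-by-step:

(a) From the uncertainty principle:
Δp_min = ℏ/(2Δx) = (1.055e-34 J·s)/(2 × 9.120e-10 m) = 5.782e-26 kg·m/s

(b) The velocity uncertainty:
Δv = Δp/m = (5.782e-26 kg·m/s)/(9.109e-31 kg) = 6.347e+04 m/s = 63.469 km/s

(c) The de Broglie wavelength for this momentum:
λ = h/p = (6.626e-34 J·s)/(5.782e-26 kg·m/s) = 1.146e-08 m = 11.461 nm

Note: The de Broglie wavelength is comparable to the localization size, as expected from wave-particle duality.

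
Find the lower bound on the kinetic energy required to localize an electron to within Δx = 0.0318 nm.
9.419 eV

Localizing a particle requires giving it sufficient momentum uncertainty:

1. From uncertainty principle: Δp ≥ ℏ/(2Δx)
   Δp_min = (1.055e-34 J·s) / (2 × 3.180e-11 m)
   Δp_min = 1.658e-24 kg·m/s

2. This momentum uncertainty corresponds to kinetic energy:
   KE ≈ (Δp)²/(2m) = (1.658e-24)²/(2 × 9.109e-31 kg)
   KE = 1.509e-18 J = 9.419 eV

Tighter localization requires more energy.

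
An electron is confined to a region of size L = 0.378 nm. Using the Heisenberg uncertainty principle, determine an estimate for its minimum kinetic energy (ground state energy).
66.662 meV

Using the uncertainty principle to estimate ground state energy:

1. The position uncertainty is approximately the confinement size:
   Δx ≈ L = 3.780e-10 m

2. From ΔxΔp ≥ ℏ/2, the minimum momentum uncertainty is:
   Δp ≈ ℏ/(2L) = 1.395e-25 kg·m/s

3. The kinetic energy is approximately:
   KE ≈ (Δp)²/(2m) = (1.395e-25)²/(2 × 9.109e-31 kg)
   KE ≈ 1.068e-20 J = 66.662 meV

This is an order-of-magnitude estimate of the ground state energy.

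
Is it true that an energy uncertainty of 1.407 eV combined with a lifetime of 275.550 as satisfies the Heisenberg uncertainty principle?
Yes, it satisfies the uncertainty relation.

Calculate the product ΔEΔt:
ΔE = 1.407 eV = 2.254e-19 J
ΔEΔt = (2.254e-19 J) × (2.756e-16 s)
ΔEΔt = 6.212e-35 J·s

Compare to the minimum allowed value ℏ/2:
ℏ/2 = 5.273e-35 J·s

Since ΔEΔt = 6.212e-35 J·s ≥ 5.273e-35 J·s = ℏ/2,
this satisfies the uncertainty relation.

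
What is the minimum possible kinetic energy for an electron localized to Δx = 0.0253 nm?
14.881 eV

Localizing a particle requires giving it sufficient momentum uncertainty:

1. From uncertainty principle: Δp ≥ ℏ/(2Δx)
   Δp_min = (1.055e-34 J·s) / (2 × 2.530e-11 m)
   Δp_min = 2.084e-24 kg·m/s

2. This momentum uncertainty corresponds to kinetic energy:
   KE ≈ (Δp)²/(2m) = (2.084e-24)²/(2 × 9.109e-31 kg)
   KE = 2.384e-18 J = 14.881 eV

Tighter localization requires more energy.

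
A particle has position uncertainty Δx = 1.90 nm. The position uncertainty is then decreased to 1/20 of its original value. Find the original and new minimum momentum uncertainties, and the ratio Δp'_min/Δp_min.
Original Δp_min = 2.775 × 10^-26 kg·m/s; new Δp'_min = 5.550 × 10^-25 kg·m/s; ratio Δp'_min/Δp_min = 20.

From the uncertainty principle ΔxΔp ≥ ℏ/2, the minimum momentum uncertainty is Δp_min = ℏ/(2Δx).

Original (Δx = 1.90 nm = 1.900e-09 m):
Δp_min = (1.055e-34 J·s)/(2 × 1.900e-09 m) = 2.775e-26 kg·m/s

When Δx → (1/20)Δx:
Δp'_min = ℏ/(2 × (1/20)Δx) = 20 × ℏ/(2Δx) = 20 × Δp_min
Δp'_min = 20 × 2.775e-26 kg·m/s = 5.550e-25 kg·m/s

Since Δp_min ∝ 1/Δx, when Δx is decreased to 1/20 of its original value, Δp_min increases to 20 times its original value.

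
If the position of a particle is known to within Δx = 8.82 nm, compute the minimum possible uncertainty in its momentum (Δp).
5.978 × 10^-27 kg·m/s

Using the Heisenberg uncertainty principle:
ΔxΔp ≥ ℏ/2

The minimum uncertainty in momentum is:
Δp_min = ℏ/(2Δx)
Δp_min = (1.055e-34 J·s) / (2 × 8.820e-09 m)
Δp_min = 5.978e-27 kg·m/s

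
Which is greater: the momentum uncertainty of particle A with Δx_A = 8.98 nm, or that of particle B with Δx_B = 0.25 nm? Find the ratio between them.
Particle B has the larger minimum momentum uncertainty, by a factor of 35.92.

For each particle, the minimum momentum uncertainty is Δp_min = ℏ/(2Δx):

Particle A: Δp_A = ℏ/(2×8.980e-09 m) = 5.872e-27 kg·m/s
Particle B: Δp_B = ℏ/(2×2.500e-10 m) = 2.109e-25 kg·m/s

Ratio: Δp_B/Δp_A = 35.92

Since Δp_min ∝ 1/Δx, the particle with smaller position uncertainty (B) has larger momentum uncertainty.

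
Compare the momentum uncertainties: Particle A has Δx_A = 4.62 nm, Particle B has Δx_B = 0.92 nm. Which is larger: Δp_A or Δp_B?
Particle B has the larger minimum momentum uncertainty, by a factor of 5.02.

For each particle, the minimum momentum uncertainty is Δp_min = ℏ/(2Δx):

Particle A: Δp_A = ℏ/(2×4.620e-09 m) = 1.141e-26 kg·m/s
Particle B: Δp_B = ℏ/(2×9.200e-10 m) = 5.731e-26 kg·m/s

Ratio: Δp_B/Δp_A = 5.02

Since Δp_min ∝ 1/Δx, the particle with smaller position uncertainty (B) has larger momentum uncertainty.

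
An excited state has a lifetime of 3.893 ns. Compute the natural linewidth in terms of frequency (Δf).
20.441 MHz

Using the energy-time uncertainty principle and E = hf:
ΔEΔt ≥ ℏ/2
hΔf·Δt ≥ ℏ/2

The minimum frequency uncertainty is:
Δf = ℏ/(2hτ) = 1/(4πτ)
Δf = 1/(4π × 3.893e-09 s)
Δf = 2.044e+07 Hz = 20.441 MHz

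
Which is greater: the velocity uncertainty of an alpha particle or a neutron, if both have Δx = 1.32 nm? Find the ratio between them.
The neutron has the larger minimum velocity uncertainty, by a ratio of 4.0.

For both particles, Δp_min = ℏ/(2Δx) = 3.995e-26 kg·m/s (same for both).

The velocity uncertainty is Δv = Δp/m:
- alpha particle: Δv = 3.995e-26 / 6.645e-27 = 6.012e+00 m/s = 6.012 m/s
- neutron: Δv = 3.995e-26 / 1.675e-27 = 2.385e+01 m/s = 23.849 m/s

Ratio: 2.385e+01 / 6.012e+00 = 4.0

The lighter particle has larger velocity uncertainty because Δv ∝ 1/m.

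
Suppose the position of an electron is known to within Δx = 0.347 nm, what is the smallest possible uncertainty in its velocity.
166.812 km/s

Using the Heisenberg uncertainty principle and Δp = mΔv:
ΔxΔp ≥ ℏ/2
Δx(mΔv) ≥ ℏ/2

The minimum uncertainty in velocity is:
Δv_min = ℏ/(2mΔx)
Δv_min = (1.055e-34 J·s) / (2 × 9.109e-31 kg × 3.470e-10 m)
Δv_min = 1.668e+05 m/s = 166.812 km/s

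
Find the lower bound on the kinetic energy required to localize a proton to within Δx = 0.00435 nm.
274.142 meV

Localizing a particle requires giving it sufficient momentum uncertainty:

1. From uncertainty principle: Δp ≥ ℏ/(2Δx)
   Δp_min = (1.055e-34 J·s) / (2 × 4.350e-12 m)
   Δp_min = 1.212e-23 kg·m/s

2. This momentum uncertainty corresponds to kinetic energy:
   KE ≈ (Δp)²/(2m) = (1.212e-23)²/(2 × 1.673e-27 kg)
   KE = 4.392e-20 J = 274.142 meV

Tighter localization requires more energy.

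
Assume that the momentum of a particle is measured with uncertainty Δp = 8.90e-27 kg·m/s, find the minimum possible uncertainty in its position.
5.925 nm

Using the Heisenberg uncertainty principle:
ΔxΔp ≥ ℏ/2

The minimum uncertainty in position is:
Δx_min = ℏ/(2Δp)
Δx_min = (1.055e-34 J·s) / (2 × 8.900e-27 kg·m/s)
Δx_min = 5.925e-09 m = 5.925 nm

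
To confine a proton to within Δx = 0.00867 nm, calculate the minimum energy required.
69.011 meV

Localizing a particle requires giving it sufficient momentum uncertainty:

1. From uncertainty principle: Δp ≥ ℏ/(2Δx)
   Δp_min = (1.055e-34 J·s) / (2 × 8.670e-12 m)
   Δp_min = 6.082e-24 kg·m/s

2. This momentum uncertainty corresponds to kinetic energy:
   KE ≈ (Δp)²/(2m) = (6.082e-24)²/(2 × 1.673e-27 kg)
   KE = 1.106e-20 J = 69.011 meV

Tighter localization requires more energy.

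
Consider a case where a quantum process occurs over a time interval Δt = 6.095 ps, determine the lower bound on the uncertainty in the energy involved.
53.996 μeV

Using the energy-time uncertainty principle:
ΔEΔt ≥ ℏ/2

The minimum uncertainty in energy is:
ΔE_min = ℏ/(2Δt)
ΔE_min = (1.055e-34 J·s) / (2 × 6.095e-12 s)
ΔE_min = 8.651e-24 J = 53.996 μeV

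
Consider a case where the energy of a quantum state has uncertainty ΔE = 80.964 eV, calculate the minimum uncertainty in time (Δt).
4.065 as

Using the energy-time uncertainty principle:
ΔEΔt ≥ ℏ/2

The minimum uncertainty in time is:
Δt_min = ℏ/(2ΔE)
Δt_min = (1.055e-34 J·s) / (2 × 1.297e-17 J)
Δt_min = 4.065e-18 s = 4.065 as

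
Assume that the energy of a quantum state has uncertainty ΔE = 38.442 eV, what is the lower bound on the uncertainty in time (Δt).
8.561 as

Using the energy-time uncertainty principle:
ΔEΔt ≥ ℏ/2

The minimum uncertainty in time is:
Δt_min = ℏ/(2ΔE)
Δt_min = (1.055e-34 J·s) / (2 × 6.159e-18 J)
Δt_min = 8.561e-18 s = 8.561 as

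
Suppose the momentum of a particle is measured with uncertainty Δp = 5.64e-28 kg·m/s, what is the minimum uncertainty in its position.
93.490 nm

Using the Heisenberg uncertainty principle:
ΔxΔp ≥ ℏ/2

The minimum uncertainty in position is:
Δx_min = ℏ/(2Δp)
Δx_min = (1.055e-34 J·s) / (2 × 5.640e-28 kg·m/s)
Δx_min = 9.349e-08 m = 93.490 nm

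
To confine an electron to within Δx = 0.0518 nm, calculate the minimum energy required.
3.550 eV

Localizing a particle requires giving it sufficient momentum uncertainty:

1. From uncertainty principle: Δp ≥ ℏ/(2Δx)
   Δp_min = (1.055e-34 J·s) / (2 × 5.180e-11 m)
   Δp_min = 1.018e-24 kg·m/s

2. This momentum uncertainty corresponds to kinetic energy:
   KE ≈ (Δp)²/(2m) = (1.018e-24)²/(2 × 9.109e-31 kg)
   KE = 5.687e-19 J = 3.550 eV

Tighter localization requires more energy.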